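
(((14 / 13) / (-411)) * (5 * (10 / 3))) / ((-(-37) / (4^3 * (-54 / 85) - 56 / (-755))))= 72926560 / 1522418391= 0.05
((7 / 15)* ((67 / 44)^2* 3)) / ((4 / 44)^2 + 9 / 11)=31423 / 8000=3.93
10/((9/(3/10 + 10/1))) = 103/9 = 11.44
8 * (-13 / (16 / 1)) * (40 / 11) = -260 / 11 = -23.64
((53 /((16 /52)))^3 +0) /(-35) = -327082769 /2240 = -146019.09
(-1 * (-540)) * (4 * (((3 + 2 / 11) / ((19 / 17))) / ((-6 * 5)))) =-42840 / 209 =-204.98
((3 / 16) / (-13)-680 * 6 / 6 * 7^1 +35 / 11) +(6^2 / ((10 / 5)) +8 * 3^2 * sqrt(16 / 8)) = -4637.01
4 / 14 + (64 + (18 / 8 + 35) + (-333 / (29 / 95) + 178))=-811.33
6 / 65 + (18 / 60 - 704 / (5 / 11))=-201293 / 130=-1548.41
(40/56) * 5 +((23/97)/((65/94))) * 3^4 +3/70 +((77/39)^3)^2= 2165151622888687/23892270137190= 90.62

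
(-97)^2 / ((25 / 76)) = 715084 / 25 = 28603.36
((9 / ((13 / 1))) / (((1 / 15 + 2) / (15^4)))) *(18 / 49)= 123018750 / 19747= 6229.74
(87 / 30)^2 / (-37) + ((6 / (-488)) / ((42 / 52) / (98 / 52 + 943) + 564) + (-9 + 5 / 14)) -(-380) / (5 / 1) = 122460420985951 / 1824232719925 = 67.13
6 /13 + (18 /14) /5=327 /455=0.72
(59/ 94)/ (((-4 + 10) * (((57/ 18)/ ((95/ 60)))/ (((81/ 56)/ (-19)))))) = -1593/ 400064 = -0.00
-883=-883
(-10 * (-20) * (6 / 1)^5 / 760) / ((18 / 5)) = 10800 / 19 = 568.42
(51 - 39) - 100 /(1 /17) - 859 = -2547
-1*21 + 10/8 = -79/4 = -19.75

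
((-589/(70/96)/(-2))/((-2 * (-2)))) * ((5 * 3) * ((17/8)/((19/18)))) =42687/14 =3049.07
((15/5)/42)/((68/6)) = 3/476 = 0.01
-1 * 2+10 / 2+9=12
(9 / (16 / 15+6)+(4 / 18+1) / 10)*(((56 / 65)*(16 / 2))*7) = 10439744 / 155025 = 67.34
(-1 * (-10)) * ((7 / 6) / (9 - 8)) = 35 / 3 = 11.67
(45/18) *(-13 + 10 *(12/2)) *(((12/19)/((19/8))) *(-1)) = -31.25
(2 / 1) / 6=1 / 3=0.33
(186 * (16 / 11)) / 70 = 1488 / 385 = 3.86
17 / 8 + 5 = 57 / 8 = 7.12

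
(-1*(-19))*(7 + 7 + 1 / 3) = 817 / 3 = 272.33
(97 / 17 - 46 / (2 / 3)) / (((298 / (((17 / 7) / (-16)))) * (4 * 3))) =269 / 100128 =0.00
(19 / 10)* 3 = 57 / 10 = 5.70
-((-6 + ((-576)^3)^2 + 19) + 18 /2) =-36520347436056598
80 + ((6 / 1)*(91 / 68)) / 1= 2993 / 34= 88.03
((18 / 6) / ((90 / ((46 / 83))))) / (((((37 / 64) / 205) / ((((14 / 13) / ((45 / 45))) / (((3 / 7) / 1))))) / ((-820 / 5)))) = -969977344 / 359307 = -2699.58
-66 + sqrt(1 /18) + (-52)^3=-140674 + sqrt(2) /6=-140673.76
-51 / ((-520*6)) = 0.02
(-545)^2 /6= 49504.17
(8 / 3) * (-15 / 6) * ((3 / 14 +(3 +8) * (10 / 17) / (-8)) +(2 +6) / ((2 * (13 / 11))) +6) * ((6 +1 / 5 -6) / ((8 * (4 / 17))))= -18131 / 2912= -6.23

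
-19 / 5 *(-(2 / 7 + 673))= 89547 / 35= 2558.49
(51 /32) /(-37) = -51 /1184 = -0.04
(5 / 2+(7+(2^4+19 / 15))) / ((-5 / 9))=-2409 / 50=-48.18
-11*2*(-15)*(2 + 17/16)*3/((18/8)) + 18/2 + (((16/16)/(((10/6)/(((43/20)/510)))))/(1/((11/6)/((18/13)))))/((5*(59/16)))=22959613387/16925625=1356.50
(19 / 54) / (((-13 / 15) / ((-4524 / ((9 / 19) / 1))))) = 104690 / 27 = 3877.41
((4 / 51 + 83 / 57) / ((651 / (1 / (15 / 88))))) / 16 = 16357 / 18924570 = 0.00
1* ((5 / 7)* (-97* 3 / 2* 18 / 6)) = -4365 / 14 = -311.79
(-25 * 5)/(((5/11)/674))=-185350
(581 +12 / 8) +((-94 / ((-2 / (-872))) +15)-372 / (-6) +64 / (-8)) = -80665 / 2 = -40332.50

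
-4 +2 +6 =4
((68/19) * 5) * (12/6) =35.79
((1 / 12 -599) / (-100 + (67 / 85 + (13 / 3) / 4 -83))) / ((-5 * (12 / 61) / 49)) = -164.72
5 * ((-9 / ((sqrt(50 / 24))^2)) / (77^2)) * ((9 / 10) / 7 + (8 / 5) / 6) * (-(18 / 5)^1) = 26892 / 5187875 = 0.01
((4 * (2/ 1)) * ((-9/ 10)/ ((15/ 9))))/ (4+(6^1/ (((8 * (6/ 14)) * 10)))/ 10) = -1728/ 1607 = -1.08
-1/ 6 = -0.17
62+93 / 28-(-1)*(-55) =289 / 28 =10.32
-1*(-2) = 2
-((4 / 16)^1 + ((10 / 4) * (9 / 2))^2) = -2029 / 16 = -126.81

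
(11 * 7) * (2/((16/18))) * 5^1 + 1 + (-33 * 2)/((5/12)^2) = 48709/100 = 487.09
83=83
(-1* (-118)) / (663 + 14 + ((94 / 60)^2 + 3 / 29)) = 3079800 / 17736461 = 0.17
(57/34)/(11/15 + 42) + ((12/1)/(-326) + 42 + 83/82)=3132524419/72824651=43.01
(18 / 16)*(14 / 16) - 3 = -129 / 64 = -2.02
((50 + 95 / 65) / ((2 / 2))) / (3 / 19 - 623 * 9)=-4237 / 461630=-0.01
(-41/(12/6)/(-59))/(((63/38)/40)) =31160/3717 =8.38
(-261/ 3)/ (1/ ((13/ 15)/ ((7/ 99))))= -37323/ 35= -1066.37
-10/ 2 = -5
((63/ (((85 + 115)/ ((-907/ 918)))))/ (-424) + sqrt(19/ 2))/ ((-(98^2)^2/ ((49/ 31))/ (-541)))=490687/ 72105418291200 + 541*sqrt(38)/ 116707808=0.00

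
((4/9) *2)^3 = 0.70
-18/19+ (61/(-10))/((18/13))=-18307/3420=-5.35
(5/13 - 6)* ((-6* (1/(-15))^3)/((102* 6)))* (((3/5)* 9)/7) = -73/5801250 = -0.00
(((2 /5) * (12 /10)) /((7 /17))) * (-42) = -1224 /25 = -48.96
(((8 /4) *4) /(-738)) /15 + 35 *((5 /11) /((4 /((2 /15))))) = 0.53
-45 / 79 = -0.57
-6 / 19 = -0.32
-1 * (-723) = 723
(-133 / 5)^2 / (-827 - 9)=-931 / 1100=-0.85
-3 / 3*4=-4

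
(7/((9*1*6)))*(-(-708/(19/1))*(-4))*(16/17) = -52864/2907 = -18.19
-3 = -3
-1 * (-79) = 79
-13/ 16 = -0.81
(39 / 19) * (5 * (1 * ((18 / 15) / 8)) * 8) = 234 / 19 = 12.32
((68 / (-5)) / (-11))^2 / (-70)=-2312 / 105875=-0.02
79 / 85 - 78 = -6551 / 85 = -77.07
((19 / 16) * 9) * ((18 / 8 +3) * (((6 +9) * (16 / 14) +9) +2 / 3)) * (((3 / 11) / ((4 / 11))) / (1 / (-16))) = -288819 / 16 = -18051.19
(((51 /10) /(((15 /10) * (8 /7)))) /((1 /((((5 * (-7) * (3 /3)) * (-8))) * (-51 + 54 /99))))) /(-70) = 13209 /22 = 600.41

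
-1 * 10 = -10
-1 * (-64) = 64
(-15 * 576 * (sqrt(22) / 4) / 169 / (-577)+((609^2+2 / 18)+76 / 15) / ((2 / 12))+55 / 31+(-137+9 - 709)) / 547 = 2160 * sqrt(22) / 53339611+1034384056 / 254355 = 4066.69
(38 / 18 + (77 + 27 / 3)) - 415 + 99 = -227.89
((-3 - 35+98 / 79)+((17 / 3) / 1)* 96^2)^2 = 16997413875264 / 6241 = 2723508071.67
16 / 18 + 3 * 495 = 13373 / 9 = 1485.89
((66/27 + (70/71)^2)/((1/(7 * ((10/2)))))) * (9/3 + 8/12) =59675770/136107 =438.45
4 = 4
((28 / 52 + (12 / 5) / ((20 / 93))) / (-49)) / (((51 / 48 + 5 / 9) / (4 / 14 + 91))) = -349844832 / 25973675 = -13.47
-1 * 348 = -348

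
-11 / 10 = -1.10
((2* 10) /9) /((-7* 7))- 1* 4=-4.05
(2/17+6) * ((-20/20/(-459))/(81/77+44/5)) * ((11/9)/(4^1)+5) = 0.01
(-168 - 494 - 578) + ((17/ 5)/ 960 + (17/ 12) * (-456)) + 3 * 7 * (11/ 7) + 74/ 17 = -150849311/ 81600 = -1848.64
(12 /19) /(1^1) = 12 /19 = 0.63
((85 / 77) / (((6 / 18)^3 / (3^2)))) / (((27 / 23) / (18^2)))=5700780 / 77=74036.10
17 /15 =1.13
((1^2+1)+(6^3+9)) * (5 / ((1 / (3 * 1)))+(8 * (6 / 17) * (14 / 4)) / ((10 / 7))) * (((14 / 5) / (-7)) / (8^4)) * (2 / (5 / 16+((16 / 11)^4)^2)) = -30217528377927 / 632774191678400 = -0.05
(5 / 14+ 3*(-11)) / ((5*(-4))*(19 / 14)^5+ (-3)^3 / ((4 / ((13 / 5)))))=0.30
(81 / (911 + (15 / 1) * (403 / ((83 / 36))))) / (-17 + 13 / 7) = -47061 / 31082698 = -0.00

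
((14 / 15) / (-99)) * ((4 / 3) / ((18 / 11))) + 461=460.99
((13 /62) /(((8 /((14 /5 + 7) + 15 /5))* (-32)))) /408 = -0.00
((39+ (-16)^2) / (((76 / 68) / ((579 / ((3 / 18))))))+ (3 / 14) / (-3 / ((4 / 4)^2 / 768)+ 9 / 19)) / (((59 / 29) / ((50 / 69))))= 2579837302056775 / 7899111927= 326598.40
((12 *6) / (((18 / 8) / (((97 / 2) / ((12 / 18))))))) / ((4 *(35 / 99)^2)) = 4656.48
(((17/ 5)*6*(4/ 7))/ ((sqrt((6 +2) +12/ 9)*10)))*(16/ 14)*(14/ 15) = 544*sqrt(21)/ 6125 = 0.41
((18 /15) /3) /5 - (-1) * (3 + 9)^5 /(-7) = -6220786 /175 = -35547.35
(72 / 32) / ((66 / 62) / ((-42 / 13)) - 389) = -0.01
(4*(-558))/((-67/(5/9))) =1240/67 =18.51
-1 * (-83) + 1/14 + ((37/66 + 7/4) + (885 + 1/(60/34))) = 1495261/1540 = 970.95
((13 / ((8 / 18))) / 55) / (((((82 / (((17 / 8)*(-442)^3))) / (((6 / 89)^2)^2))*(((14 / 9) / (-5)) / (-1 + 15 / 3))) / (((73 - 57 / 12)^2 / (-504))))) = -2645000978962329 / 905496022112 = -2921.05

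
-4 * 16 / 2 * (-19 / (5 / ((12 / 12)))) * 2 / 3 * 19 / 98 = 11552 / 735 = 15.72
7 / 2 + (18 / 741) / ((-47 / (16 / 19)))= 1543805 / 441142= 3.50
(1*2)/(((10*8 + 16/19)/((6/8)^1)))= 19/1024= 0.02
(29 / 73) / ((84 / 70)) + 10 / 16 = 1675 / 1752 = 0.96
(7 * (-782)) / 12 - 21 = -2863 / 6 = -477.17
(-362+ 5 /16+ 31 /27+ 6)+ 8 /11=-1681315 /4752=-353.81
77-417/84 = 2017/28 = 72.04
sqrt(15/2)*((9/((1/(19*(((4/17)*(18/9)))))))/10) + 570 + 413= 342*sqrt(30)/85 + 983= 1005.04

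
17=17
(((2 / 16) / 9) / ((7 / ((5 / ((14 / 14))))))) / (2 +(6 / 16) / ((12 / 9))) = 20 / 4599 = 0.00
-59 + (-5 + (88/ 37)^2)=-79872/ 1369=-58.34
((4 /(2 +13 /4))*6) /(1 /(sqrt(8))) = 12.93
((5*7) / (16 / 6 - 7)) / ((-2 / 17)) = 68.65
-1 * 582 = -582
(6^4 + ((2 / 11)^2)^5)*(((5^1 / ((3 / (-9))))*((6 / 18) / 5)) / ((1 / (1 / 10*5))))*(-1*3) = 50422353425880 / 25937424601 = 1944.00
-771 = -771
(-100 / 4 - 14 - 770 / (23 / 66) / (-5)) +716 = 25735 / 23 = 1118.91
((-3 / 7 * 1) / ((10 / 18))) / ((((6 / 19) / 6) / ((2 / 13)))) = -1026 / 455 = -2.25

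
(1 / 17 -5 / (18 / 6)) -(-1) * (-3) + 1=-184 / 51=-3.61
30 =30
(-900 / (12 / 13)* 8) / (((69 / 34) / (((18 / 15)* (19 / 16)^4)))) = -432014115 / 47104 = -9171.50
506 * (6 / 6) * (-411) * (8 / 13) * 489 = -813562992 / 13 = -62581768.62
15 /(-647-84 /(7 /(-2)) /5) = -75 /3211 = -0.02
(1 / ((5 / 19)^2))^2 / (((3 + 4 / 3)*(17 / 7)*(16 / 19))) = 51998079 / 2210000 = 23.53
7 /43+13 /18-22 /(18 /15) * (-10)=142585 /774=184.22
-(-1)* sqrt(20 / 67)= 0.55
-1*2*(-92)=184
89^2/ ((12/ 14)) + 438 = 58075/ 6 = 9679.17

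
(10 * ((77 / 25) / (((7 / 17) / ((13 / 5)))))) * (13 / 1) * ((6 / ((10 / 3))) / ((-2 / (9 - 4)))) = -284427 / 25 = -11377.08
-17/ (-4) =17/ 4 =4.25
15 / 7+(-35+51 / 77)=-2479 / 77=-32.19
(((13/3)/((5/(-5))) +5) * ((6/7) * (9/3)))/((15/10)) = 8/7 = 1.14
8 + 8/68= 138/17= 8.12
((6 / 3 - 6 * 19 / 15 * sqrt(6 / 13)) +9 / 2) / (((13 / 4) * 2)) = 1 - 76 * sqrt(78) / 845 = 0.21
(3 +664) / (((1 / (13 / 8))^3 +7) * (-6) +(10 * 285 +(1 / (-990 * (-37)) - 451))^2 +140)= 1966209219503100 / 16965696346401561877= 0.00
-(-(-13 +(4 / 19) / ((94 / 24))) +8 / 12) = -36469 / 2679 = -13.61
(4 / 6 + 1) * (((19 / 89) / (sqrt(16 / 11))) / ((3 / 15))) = 475 * sqrt(11) / 1068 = 1.48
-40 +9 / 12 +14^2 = 627 / 4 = 156.75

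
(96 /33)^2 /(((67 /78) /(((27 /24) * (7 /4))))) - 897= -877.60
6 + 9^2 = 87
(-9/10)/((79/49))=-441/790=-0.56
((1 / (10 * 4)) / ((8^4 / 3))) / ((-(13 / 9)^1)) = -27 / 2129920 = -0.00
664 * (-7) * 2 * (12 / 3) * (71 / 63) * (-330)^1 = 41486720 / 3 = 13828906.67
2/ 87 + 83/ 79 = 7379/ 6873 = 1.07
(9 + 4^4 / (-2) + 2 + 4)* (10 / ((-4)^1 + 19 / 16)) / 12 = 904 / 27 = 33.48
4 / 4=1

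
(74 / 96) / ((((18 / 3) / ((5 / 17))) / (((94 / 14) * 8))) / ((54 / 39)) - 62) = -235 / 18818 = -0.01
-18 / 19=-0.95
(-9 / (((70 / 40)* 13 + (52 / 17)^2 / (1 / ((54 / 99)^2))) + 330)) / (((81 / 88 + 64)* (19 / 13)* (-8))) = 180020412 / 5398111237345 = 0.00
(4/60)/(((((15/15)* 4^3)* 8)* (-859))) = -1/6597120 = -0.00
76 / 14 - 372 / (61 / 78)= -200794 / 427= -470.24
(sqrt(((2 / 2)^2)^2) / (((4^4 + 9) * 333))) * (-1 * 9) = -1 / 9805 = -0.00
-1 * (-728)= 728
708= 708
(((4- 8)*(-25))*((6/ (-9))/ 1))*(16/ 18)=-1600/ 27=-59.26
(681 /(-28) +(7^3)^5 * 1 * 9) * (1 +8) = 384552482305164.11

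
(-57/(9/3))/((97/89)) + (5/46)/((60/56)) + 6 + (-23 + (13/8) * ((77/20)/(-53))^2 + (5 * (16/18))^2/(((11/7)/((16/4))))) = 285132719237617/17868125404800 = 15.96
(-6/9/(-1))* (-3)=-2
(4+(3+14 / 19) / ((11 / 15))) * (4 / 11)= 7604 / 2299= 3.31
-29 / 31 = -0.94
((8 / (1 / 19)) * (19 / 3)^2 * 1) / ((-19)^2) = 152 / 9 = 16.89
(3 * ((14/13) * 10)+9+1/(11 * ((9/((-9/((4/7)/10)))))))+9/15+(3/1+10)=76243/1430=53.32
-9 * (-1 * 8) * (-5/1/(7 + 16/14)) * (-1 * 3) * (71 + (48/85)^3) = 22031587368/2333675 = 9440.73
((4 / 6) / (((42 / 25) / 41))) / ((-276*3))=-1025 / 52164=-0.02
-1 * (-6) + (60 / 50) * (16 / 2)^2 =414 / 5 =82.80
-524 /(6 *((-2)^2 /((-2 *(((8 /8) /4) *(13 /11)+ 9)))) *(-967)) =-53579 /127644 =-0.42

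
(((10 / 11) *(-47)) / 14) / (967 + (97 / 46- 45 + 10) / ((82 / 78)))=-88642 / 27177227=-0.00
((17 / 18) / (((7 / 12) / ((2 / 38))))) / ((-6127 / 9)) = -102 / 814891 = -0.00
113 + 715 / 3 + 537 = 2665 / 3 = 888.33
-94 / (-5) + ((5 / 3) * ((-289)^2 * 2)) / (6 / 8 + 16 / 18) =50118146 / 295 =169892.02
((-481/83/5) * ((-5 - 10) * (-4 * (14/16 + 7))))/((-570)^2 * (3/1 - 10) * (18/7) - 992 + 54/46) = 2090907/22332210574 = 0.00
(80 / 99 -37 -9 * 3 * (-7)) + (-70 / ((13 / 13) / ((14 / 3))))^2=10579528 / 99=106863.92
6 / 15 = 2 / 5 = 0.40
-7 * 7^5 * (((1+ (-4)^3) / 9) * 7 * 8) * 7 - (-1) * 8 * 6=322828904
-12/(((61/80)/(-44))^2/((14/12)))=-173465600/3721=-46618.01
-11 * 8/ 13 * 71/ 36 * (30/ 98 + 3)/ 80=-7029/ 12740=-0.55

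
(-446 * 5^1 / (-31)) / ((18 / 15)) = 5575 / 93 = 59.95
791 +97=888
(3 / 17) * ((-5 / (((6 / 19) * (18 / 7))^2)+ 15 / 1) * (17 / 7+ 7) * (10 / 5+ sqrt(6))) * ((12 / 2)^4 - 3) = 410167615 / 12852+ 410167615 * sqrt(6) / 25704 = 71002.05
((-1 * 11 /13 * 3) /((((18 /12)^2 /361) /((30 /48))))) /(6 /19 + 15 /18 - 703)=377245 /1040143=0.36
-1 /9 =-0.11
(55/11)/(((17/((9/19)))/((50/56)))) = 1125/9044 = 0.12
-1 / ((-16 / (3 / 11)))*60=45 / 44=1.02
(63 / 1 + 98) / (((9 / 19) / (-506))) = -171983.78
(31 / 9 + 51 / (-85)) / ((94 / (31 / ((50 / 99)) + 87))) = 79136 / 17625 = 4.49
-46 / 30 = -23 / 15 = -1.53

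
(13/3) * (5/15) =13/9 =1.44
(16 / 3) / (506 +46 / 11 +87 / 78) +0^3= 4576 / 438693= 0.01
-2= -2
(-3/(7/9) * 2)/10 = -27/35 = -0.77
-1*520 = -520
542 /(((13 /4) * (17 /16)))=34688 /221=156.96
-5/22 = -0.23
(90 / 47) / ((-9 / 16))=-160 / 47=-3.40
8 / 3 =2.67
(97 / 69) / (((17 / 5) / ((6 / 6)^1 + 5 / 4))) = 1455 / 1564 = 0.93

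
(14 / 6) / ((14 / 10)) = 5 / 3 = 1.67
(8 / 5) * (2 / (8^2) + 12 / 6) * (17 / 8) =221 / 32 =6.91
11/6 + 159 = 965/6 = 160.83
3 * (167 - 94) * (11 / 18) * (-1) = -803 / 6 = -133.83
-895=-895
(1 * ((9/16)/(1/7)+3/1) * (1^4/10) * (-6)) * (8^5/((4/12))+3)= -32736231/80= -409202.89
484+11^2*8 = 1452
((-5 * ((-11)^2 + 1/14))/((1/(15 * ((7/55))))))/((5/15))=-76275/22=-3467.05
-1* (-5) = 5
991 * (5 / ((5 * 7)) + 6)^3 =229712.64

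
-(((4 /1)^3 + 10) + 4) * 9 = -702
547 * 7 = 3829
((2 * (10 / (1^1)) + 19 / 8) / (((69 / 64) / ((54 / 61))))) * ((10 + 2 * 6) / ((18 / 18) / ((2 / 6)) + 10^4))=567072 / 14034209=0.04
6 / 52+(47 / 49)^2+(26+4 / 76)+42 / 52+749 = 460735689 / 593047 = 776.90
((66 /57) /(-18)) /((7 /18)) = -22 /133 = -0.17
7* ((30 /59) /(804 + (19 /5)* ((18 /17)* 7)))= 2975 /695551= 0.00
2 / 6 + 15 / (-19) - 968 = -55202 / 57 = -968.46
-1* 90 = -90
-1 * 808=-808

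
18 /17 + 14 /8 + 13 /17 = 243 /68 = 3.57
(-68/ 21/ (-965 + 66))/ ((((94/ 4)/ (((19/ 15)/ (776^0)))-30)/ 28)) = -10336/ 1173195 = -0.01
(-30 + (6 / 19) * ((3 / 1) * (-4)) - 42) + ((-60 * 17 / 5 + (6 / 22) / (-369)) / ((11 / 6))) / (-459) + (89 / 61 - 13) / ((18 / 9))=-214609816138 / 2639157741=-81.32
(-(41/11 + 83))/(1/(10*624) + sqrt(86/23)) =136918080/36834969347-37146470400*sqrt(1978)/36834969347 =-44.85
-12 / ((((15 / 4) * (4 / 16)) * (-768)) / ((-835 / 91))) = -167 / 1092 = -0.15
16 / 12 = 4 / 3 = 1.33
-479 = -479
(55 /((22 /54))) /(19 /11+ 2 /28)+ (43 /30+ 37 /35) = 4510771 /58170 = 77.54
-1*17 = -17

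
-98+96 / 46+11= -1953 / 23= -84.91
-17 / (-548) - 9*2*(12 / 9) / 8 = -1627 / 548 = -2.97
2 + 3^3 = 29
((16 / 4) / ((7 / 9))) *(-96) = -3456 / 7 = -493.71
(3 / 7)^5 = 243 / 16807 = 0.01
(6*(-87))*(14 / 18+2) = -1450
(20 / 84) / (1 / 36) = 60 / 7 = 8.57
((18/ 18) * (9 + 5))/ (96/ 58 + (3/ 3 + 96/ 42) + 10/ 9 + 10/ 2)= 12789/ 10096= 1.27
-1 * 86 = -86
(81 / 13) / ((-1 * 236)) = -81 / 3068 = -0.03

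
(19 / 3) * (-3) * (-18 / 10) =171 / 5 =34.20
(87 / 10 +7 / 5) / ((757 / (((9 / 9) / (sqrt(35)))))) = 101 * sqrt(35) / 264950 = 0.00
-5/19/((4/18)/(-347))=15615/38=410.92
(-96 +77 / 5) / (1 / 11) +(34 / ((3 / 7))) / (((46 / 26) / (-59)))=-1218607 / 345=-3532.19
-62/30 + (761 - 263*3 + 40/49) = -21499/735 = -29.25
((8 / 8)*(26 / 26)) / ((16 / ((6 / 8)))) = 3 / 64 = 0.05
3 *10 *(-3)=-90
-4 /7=-0.57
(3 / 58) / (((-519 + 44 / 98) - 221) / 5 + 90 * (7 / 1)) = 735 / 6850496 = 0.00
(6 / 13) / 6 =1 / 13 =0.08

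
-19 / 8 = -2.38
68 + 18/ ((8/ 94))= 559/ 2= 279.50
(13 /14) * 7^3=637 /2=318.50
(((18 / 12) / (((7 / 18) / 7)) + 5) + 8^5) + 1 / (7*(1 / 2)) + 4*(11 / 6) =32807.62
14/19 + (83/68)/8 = 9193/10336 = 0.89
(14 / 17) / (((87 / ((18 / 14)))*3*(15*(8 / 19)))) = 19 / 29580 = 0.00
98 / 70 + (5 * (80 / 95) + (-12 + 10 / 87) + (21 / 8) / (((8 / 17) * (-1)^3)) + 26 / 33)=-21460357 / 1939520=-11.06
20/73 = 0.27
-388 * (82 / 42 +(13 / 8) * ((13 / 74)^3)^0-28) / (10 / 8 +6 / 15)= 361810 / 63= 5743.02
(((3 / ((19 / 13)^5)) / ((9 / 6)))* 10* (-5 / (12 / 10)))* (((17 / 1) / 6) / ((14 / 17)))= -13412959625 / 311988474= -42.99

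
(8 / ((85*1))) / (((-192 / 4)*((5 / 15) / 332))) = -166 / 85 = -1.95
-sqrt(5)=-2.24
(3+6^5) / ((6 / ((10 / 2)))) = 12965 / 2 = 6482.50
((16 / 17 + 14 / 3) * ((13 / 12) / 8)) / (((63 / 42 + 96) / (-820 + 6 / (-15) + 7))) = -581581 / 91800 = -6.34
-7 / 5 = -1.40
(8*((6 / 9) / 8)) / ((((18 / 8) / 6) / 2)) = 32 / 9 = 3.56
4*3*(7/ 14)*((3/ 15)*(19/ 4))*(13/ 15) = 247/ 50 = 4.94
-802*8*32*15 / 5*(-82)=50506752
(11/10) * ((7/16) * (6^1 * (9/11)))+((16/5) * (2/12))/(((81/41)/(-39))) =-10583/1296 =-8.17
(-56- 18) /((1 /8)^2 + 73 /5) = -23680 /4677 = -5.06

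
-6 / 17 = -0.35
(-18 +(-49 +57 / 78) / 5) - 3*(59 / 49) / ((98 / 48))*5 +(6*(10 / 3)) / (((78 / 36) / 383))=218421361 / 62426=3498.88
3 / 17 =0.18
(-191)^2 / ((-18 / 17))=-620177 / 18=-34454.28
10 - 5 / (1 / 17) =-75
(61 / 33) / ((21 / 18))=122 / 77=1.58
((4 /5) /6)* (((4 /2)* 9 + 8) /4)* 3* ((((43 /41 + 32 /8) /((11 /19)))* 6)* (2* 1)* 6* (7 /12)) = 2147418 /2255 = 952.29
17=17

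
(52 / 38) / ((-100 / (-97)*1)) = 1261 / 950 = 1.33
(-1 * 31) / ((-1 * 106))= 31 / 106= 0.29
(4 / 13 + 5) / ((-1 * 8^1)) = -69 / 104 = -0.66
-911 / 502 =-1.81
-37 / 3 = -12.33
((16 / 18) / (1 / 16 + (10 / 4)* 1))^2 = 16384 / 136161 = 0.12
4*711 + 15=2859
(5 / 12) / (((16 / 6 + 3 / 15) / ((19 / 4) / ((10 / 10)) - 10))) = -525 / 688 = -0.76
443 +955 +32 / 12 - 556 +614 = 4376 / 3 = 1458.67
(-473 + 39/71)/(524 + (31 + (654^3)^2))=-33544/5555521576769275821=-0.00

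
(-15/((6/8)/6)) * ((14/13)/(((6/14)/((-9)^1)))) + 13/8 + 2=282617/104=2717.47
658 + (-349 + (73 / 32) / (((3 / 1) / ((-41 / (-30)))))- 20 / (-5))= 904433 / 2880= 314.04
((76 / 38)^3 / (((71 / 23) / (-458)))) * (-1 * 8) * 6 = 4045056 / 71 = 56972.62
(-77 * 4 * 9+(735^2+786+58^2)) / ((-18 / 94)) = -25455341 / 9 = -2828371.22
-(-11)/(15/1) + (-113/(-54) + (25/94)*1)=19618/6345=3.09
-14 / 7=-2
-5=-5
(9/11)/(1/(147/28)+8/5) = 945/2068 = 0.46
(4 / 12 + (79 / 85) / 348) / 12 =3313 / 118320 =0.03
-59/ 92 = -0.64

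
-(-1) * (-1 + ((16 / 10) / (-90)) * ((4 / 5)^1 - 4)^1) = -1061 / 1125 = -0.94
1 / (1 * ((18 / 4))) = 2 / 9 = 0.22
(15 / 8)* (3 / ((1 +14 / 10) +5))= 225 / 296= 0.76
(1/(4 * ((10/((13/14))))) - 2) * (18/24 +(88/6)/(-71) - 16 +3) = 3916197/159040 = 24.62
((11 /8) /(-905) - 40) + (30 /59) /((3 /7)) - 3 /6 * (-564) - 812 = -242975049 /427160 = -568.82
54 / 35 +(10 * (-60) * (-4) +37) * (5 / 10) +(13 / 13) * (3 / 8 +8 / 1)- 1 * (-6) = 345637 / 280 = 1234.42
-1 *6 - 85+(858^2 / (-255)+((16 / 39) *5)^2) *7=-2620602971 / 129285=-20269.97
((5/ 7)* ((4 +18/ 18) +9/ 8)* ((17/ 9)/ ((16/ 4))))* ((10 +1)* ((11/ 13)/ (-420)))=-2057/ 44928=-0.05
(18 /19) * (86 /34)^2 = 33282 /5491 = 6.06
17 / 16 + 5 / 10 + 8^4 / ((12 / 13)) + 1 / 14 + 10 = 1494853 / 336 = 4448.97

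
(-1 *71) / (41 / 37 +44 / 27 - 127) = 70929 / 124138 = 0.57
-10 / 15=-2 / 3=-0.67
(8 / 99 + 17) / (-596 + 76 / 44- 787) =-1691 / 136746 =-0.01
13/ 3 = 4.33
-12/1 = -12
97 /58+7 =503 /58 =8.67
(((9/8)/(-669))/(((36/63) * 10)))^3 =-9261/363382931456000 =-0.00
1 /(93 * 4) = 1 /372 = 0.00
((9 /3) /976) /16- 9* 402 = -56498685 /15616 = -3618.00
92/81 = 1.14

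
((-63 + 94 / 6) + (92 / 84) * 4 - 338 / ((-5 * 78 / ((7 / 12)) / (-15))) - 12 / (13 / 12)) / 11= -22427 / 4004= -5.60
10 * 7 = 70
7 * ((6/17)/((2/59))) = 1239/17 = 72.88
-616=-616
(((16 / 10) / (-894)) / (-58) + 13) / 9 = 842597 / 583335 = 1.44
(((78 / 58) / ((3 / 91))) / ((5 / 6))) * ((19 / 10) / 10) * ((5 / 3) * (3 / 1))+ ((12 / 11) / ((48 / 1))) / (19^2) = 535537727 / 11515900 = 46.50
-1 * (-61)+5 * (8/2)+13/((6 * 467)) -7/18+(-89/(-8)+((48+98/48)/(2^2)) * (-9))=-2804645/134496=-20.85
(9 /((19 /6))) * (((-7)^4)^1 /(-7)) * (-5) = 4874.21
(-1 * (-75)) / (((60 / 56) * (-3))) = -70 / 3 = -23.33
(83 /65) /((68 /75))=1245 /884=1.41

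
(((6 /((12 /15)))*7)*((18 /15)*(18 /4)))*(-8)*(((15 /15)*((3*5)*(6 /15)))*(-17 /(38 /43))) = 4973724 /19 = 261774.95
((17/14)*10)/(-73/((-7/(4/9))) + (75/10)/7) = 1530/719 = 2.13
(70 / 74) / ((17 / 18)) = 630 / 629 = 1.00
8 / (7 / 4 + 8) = 32 / 39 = 0.82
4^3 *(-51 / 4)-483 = -1299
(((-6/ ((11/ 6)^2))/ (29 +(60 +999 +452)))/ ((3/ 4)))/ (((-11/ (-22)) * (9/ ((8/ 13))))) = -0.00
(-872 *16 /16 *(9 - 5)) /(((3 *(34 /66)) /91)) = -3491488 /17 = -205381.65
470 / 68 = 235 / 34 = 6.91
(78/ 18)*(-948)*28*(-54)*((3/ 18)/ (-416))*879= -4374783/ 2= -2187391.50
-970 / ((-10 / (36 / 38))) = 1746 / 19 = 91.89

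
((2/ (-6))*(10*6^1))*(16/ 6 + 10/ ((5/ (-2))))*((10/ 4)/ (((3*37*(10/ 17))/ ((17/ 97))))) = 5780/ 32301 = 0.18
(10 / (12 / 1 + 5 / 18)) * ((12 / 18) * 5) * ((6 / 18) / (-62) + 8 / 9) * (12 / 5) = 2320 / 403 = 5.76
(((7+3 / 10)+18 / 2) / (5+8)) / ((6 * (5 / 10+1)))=163 / 1170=0.14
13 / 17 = 0.76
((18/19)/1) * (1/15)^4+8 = 855002/106875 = 8.00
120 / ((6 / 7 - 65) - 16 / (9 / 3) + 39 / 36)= -672 / 383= -1.75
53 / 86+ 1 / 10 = 154 / 215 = 0.72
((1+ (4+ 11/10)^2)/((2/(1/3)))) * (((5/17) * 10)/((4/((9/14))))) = 8103/3808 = 2.13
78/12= 13/2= 6.50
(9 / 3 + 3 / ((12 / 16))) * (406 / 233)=2842 / 233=12.20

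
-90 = -90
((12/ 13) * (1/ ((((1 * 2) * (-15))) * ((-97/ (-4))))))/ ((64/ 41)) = -41/ 50440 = -0.00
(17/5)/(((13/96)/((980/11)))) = 319872/143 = 2236.87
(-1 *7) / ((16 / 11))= -77 / 16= -4.81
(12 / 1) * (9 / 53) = 2.04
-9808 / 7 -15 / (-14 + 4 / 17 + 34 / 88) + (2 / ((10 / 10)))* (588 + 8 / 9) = -222.24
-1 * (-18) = 18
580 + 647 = 1227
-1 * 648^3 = -272097792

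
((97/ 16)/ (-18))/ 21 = -97/ 6048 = -0.02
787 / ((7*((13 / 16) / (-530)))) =-6673760 / 91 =-73338.02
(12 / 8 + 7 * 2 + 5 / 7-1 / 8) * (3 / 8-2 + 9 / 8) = -901 / 112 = -8.04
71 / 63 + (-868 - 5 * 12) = -58393 / 63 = -926.87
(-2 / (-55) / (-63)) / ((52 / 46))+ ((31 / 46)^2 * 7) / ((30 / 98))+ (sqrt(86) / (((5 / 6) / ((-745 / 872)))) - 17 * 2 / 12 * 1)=719749411 / 95315220 - 447 * sqrt(86) / 436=-1.96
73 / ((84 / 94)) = 3431 / 42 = 81.69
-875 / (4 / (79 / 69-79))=1175125 / 69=17030.80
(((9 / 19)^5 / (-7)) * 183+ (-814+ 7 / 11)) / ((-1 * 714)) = 77597234954 / 68065485411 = 1.14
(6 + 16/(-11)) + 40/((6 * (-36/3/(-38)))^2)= 27955/1782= 15.69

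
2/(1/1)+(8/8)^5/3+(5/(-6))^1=1.50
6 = 6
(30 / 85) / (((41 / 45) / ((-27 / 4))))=-2.61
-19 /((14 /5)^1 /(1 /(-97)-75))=345610 /679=509.00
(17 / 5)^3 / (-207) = -0.19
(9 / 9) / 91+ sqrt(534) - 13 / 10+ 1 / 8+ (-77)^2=sqrt(534)+ 21577323 / 3640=5950.94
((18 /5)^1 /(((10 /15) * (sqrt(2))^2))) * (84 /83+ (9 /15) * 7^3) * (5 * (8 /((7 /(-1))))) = -1324188 /415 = -3190.81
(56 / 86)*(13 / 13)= 28 / 43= 0.65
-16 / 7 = -2.29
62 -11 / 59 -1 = 3588 / 59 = 60.81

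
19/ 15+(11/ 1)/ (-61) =994/ 915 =1.09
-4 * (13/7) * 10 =-520/7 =-74.29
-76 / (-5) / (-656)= -19 / 820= -0.02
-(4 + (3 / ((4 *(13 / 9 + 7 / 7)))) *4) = -115 / 22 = -5.23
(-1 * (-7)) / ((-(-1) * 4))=7 / 4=1.75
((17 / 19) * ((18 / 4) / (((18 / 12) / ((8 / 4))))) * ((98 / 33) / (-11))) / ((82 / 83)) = -138278 / 94259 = -1.47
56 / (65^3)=56 / 274625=0.00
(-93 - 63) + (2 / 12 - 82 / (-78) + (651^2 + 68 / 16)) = 66089473 / 156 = 423650.47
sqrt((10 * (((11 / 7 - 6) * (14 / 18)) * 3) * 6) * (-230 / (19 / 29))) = 10 * sqrt(785726) / 19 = 466.53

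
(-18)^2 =324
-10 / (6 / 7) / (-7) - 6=-13 / 3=-4.33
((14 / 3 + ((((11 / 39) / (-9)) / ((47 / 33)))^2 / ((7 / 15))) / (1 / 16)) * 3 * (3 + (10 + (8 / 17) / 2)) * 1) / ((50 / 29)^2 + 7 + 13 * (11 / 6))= 8337011342460 / 1515654514283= 5.50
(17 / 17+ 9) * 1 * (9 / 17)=90 / 17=5.29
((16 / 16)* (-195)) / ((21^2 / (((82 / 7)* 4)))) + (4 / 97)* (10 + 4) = -2010416 / 99813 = -20.14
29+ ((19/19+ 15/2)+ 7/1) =89/2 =44.50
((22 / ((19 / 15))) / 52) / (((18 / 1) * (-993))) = -55 / 2943252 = -0.00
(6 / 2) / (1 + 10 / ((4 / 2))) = 1 / 2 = 0.50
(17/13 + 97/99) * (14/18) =20608/11583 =1.78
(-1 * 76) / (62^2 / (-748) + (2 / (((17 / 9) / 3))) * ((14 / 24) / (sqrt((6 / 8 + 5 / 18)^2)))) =525844 / 23083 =22.78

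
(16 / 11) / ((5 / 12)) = 192 / 55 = 3.49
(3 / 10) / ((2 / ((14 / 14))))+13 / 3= 269 / 60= 4.48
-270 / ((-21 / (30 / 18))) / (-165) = -10 / 77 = -0.13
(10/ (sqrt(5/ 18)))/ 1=6*sqrt(10)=18.97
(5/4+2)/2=13/8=1.62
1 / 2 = 0.50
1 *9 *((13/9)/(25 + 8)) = 13/33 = 0.39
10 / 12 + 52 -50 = 17 / 6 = 2.83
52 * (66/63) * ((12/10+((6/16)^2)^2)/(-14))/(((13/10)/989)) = -90589433/25088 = -3610.87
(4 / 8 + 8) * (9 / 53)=153 / 106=1.44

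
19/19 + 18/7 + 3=46/7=6.57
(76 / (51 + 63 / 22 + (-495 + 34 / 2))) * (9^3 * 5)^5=-1075781165194541025000 / 9331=-115291090472033118.10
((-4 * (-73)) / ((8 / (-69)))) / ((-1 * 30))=1679 / 20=83.95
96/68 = 24/17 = 1.41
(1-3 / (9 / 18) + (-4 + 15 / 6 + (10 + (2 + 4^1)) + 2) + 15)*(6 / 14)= 159 / 14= 11.36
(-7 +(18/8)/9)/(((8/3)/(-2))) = 81/16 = 5.06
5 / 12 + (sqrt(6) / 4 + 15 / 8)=sqrt(6) / 4 + 55 / 24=2.90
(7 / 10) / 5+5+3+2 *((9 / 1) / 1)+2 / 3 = 4021 / 150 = 26.81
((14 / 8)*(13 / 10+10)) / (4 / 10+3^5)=791 / 9736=0.08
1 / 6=0.17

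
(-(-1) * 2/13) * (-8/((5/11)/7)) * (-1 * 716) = 882112/65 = 13570.95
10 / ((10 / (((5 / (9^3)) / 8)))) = 5 / 5832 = 0.00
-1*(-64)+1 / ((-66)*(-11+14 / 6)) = 64.00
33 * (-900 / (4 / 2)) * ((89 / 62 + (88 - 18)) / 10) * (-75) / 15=32885325 / 62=530408.47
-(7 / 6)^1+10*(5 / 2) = 143 / 6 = 23.83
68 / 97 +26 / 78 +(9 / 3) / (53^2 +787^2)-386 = -69699489577 / 181053798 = -384.97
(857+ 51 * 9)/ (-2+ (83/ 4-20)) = -5264/ 5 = -1052.80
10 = 10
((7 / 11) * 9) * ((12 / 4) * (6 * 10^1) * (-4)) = -45360 / 11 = -4123.64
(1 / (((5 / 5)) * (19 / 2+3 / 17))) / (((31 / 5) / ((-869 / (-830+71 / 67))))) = 52930 / 3029103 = 0.02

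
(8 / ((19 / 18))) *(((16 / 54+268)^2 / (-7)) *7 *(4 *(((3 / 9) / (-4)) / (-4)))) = -209902144 / 4617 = -45462.89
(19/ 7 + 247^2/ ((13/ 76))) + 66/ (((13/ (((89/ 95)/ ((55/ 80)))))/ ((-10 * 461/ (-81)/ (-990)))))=356670.32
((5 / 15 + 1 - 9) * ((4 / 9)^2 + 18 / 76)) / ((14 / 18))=-4393 / 1026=-4.28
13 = 13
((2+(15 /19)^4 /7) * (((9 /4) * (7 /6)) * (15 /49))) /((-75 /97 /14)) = -545659629 /18244940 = -29.91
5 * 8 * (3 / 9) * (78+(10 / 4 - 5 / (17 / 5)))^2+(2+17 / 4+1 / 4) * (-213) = 141998657 / 1734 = 81890.81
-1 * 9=-9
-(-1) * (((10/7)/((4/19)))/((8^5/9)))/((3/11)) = 3135/458752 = 0.01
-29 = -29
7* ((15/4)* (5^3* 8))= 26250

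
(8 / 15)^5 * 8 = 262144 / 759375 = 0.35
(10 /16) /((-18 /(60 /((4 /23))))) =-575 /48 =-11.98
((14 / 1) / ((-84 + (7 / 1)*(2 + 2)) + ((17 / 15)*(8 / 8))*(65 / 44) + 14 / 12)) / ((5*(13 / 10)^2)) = -12320 / 395291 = -0.03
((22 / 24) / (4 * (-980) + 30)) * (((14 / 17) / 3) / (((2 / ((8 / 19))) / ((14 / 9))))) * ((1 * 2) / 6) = -0.00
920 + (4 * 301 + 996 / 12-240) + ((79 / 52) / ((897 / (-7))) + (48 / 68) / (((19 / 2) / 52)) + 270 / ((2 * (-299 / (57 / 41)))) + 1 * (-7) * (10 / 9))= 3636647721271 / 1853119476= 1962.45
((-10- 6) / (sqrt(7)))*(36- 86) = 800*sqrt(7) / 7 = 302.37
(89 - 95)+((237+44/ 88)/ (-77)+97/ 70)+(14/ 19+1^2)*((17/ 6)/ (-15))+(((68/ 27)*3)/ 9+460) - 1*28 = 100683167/ 237006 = 424.81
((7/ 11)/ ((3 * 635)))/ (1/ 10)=14/ 4191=0.00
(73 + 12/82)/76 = 0.96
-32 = -32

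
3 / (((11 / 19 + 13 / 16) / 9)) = 912 / 47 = 19.40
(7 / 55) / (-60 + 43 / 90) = -126 / 58927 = -0.00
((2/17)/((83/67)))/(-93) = -134/131223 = -0.00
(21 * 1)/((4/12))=63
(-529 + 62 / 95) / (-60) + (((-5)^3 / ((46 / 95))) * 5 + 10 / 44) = -616126557 / 480700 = -1281.73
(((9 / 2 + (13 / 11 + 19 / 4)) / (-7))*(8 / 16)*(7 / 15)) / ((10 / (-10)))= 153 / 440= 0.35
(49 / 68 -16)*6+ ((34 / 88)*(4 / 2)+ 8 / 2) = -16251 / 187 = -86.90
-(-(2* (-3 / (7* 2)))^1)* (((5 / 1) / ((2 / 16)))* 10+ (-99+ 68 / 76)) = -17208 / 133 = -129.38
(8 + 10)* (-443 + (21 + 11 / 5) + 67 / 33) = -413592 / 55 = -7519.85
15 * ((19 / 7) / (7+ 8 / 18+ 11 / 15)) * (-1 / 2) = -12825 / 5152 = -2.49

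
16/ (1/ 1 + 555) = 4/ 139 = 0.03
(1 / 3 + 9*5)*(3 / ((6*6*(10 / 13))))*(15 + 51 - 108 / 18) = 884 / 3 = 294.67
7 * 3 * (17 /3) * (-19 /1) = -2261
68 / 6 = 34 / 3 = 11.33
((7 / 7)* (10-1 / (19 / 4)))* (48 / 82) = 4464 / 779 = 5.73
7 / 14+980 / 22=991 / 22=45.05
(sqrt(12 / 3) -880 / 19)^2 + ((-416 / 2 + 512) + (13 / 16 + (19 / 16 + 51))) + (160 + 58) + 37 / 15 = 13761442 / 5415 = 2541.36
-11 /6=-1.83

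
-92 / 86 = -46 / 43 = -1.07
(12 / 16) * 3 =9 / 4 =2.25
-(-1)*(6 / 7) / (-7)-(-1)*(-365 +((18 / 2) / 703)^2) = -365.12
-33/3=-11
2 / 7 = 0.29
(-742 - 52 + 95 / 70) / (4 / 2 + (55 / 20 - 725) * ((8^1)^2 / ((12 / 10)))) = 11097 / 539252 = 0.02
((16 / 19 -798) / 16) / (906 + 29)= -7573 / 142120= -0.05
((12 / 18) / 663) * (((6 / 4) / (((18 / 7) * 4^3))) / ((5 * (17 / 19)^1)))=133 / 64920960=0.00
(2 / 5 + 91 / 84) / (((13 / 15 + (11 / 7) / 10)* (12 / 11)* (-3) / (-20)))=6853 / 774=8.85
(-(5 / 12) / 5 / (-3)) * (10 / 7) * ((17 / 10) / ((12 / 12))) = 17 / 252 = 0.07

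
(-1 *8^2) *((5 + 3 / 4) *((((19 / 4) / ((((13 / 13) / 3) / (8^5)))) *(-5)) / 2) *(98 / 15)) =2806644736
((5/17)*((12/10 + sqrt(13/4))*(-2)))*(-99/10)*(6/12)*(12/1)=3564/85 + 297*sqrt(13)/17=104.92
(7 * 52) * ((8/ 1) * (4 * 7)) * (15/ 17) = 1223040/ 17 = 71943.53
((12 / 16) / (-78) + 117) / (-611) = -12167 / 63544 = -0.19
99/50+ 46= 2399/50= 47.98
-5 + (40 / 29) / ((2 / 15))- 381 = -10894 / 29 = -375.66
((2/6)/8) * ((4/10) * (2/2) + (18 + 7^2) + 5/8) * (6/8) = 2721/1280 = 2.13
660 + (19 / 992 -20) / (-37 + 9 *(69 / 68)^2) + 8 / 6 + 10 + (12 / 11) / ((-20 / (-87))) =887882764739 / 1311884970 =676.80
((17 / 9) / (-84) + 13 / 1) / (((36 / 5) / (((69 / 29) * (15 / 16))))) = 5641325 / 1403136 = 4.02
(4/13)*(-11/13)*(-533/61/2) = 902/793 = 1.14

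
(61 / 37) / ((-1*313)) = -0.01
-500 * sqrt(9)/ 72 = -125/ 6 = -20.83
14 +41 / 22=349 / 22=15.86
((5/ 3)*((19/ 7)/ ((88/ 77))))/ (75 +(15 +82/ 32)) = 190/ 4443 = 0.04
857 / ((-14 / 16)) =-6856 / 7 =-979.43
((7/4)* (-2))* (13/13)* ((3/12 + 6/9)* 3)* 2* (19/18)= -1463/72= -20.32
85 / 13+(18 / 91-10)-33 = -36.26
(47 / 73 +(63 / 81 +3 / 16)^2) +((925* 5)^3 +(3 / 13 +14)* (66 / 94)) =91500668250198559715 / 924887808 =98931640636.57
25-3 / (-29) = 728 / 29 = 25.10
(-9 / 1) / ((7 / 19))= -171 / 7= -24.43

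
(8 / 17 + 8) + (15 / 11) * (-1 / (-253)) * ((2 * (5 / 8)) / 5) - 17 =-1613885 / 189244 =-8.53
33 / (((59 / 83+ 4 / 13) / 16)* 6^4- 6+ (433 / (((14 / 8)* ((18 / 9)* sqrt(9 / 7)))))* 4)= -185168328345 / 13540810721761+ 399260151576* sqrt(7) / 13540810721761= 0.06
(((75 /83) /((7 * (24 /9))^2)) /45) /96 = 5 /8329216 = 0.00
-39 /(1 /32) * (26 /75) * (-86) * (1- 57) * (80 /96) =-26044928 /15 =-1736328.53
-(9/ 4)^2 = -81/ 16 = -5.06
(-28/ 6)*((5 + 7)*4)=-224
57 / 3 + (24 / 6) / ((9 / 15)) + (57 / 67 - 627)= -600.48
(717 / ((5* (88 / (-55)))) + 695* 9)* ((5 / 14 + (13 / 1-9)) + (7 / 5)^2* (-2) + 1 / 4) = 23724363 / 5600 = 4236.49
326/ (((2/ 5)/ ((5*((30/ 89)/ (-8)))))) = -61125/ 356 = -171.70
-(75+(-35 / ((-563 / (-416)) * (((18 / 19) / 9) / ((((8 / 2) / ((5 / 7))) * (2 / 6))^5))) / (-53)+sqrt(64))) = -852246864727 / 4531798125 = -188.06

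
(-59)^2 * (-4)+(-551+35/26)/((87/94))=-16419721/1131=-14517.88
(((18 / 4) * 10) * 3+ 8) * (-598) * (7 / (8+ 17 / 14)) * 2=-16760744 / 129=-129928.25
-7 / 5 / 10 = -7 / 50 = -0.14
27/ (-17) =-27/ 17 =-1.59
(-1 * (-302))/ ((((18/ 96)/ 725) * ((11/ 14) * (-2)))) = -24522400/ 33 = -743103.03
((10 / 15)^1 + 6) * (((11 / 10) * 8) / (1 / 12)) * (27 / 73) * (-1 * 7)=-133056 / 73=-1822.68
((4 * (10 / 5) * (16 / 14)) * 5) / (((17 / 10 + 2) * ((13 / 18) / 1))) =57600 / 3367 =17.11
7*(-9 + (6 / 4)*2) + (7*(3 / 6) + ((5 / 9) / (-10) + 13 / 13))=-338 / 9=-37.56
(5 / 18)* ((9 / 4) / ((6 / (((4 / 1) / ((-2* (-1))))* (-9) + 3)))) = -25 / 16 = -1.56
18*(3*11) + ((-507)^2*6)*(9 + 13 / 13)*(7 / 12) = 8997309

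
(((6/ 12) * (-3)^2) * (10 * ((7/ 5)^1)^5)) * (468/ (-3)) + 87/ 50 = -47191881/ 1250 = -37753.50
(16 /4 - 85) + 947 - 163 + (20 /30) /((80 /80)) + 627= 3992 /3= 1330.67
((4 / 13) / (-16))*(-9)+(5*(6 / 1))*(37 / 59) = 58251 / 3068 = 18.99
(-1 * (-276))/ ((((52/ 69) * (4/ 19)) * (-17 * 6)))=-30153/ 1768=-17.05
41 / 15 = 2.73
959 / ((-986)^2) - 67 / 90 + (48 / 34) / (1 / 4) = 214526749 / 43748820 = 4.90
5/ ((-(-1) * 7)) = 5/ 7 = 0.71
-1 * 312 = -312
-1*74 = -74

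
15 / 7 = 2.14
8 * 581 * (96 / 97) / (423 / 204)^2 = 687755264 / 642819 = 1069.91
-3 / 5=-0.60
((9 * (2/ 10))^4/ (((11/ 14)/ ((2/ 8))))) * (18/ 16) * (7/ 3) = 964467/ 110000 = 8.77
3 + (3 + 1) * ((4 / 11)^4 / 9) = 396331 / 131769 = 3.01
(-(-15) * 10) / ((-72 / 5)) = -125 / 12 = -10.42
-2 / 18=-1 / 9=-0.11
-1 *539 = -539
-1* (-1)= 1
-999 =-999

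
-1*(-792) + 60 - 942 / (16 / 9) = 2577 / 8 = 322.12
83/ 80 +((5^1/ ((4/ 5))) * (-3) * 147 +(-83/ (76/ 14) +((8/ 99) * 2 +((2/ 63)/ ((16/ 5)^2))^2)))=-188256706211003/ 67954360320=-2770.34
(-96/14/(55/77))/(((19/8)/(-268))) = 102912/95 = 1083.28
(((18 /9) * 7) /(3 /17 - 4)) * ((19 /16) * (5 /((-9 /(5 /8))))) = 11305 /7488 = 1.51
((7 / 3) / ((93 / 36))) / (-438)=-14 / 6789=-0.00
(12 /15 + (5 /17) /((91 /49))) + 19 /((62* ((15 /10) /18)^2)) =1544469 /34255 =45.09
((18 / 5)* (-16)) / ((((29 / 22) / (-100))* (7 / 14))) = 253440 / 29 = 8739.31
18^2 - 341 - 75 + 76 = -16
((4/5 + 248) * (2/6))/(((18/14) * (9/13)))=113204/1215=93.17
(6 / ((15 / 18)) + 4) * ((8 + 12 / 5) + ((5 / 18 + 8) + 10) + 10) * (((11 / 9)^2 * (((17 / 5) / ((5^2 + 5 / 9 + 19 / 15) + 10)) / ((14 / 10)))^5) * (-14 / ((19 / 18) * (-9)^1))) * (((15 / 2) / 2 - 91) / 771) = -0.00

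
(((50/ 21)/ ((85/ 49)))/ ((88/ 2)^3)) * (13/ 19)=455/ 41271648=0.00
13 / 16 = 0.81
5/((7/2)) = 10/7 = 1.43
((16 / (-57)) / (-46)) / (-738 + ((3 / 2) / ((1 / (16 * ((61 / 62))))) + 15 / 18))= -496 / 57999077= -0.00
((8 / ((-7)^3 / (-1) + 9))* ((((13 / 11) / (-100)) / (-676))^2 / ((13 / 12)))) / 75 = 1 / 11696828000000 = 0.00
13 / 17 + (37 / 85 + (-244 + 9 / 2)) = -2383 / 10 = -238.30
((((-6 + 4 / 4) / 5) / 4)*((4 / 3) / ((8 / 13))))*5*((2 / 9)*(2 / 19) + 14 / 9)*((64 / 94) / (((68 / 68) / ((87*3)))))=-678600 / 893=-759.91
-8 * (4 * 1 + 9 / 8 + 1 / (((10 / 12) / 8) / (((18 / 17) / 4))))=-5213 / 85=-61.33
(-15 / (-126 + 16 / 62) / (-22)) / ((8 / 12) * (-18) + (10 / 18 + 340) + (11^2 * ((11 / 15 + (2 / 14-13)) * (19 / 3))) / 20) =732375 / 18367370153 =0.00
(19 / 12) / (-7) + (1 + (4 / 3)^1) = 59 / 28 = 2.11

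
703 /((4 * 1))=703 /4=175.75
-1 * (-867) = 867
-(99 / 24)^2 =-1089 / 64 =-17.02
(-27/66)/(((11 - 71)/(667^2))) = 1334667/440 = 3033.33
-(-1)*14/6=7/3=2.33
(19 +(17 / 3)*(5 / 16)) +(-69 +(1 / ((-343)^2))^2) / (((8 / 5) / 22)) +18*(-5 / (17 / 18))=-1023.27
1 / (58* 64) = 1 / 3712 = 0.00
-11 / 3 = -3.67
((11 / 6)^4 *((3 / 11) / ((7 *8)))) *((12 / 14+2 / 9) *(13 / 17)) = 17303 / 381024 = 0.05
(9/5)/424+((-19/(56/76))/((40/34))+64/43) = -6516877/319060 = -20.43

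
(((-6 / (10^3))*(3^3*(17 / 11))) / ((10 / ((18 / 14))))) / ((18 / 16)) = -1377 / 48125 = -0.03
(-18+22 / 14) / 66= -115 / 462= -0.25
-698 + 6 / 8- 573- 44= -5257 / 4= -1314.25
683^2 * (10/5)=932978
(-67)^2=4489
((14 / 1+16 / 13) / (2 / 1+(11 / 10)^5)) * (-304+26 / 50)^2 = 1823582185920 / 4693663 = 388520.05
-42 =-42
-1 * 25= -25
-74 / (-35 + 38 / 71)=5254 / 2447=2.15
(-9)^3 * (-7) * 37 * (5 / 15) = 62937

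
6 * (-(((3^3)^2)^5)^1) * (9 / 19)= -11118121133111046 / 19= -585164270163739.26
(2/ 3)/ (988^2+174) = 1/ 1464477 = 0.00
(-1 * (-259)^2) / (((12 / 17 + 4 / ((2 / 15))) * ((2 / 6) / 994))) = -566767369 / 87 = -6514567.46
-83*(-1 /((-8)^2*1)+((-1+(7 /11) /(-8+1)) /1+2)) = -52207 /704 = -74.16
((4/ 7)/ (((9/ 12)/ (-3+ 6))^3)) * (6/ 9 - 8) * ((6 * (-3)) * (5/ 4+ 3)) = 143616/ 7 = 20516.57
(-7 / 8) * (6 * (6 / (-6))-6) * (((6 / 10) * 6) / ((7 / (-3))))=-81 / 5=-16.20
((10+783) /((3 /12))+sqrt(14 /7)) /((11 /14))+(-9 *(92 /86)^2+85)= 14 *sqrt(2) /11+83629723 /20339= 4113.59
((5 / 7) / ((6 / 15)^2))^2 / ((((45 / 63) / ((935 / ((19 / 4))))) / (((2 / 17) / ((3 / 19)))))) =171875 / 42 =4092.26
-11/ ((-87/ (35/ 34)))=385/ 2958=0.13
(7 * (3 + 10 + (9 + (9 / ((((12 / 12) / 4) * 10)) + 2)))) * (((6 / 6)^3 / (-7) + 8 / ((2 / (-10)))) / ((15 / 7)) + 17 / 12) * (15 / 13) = -501837 / 130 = -3860.28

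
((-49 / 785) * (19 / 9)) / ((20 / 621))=-64239 / 15700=-4.09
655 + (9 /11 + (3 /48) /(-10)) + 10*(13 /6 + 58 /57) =22995151 /33440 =687.65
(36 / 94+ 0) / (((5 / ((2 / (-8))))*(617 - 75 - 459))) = -9 / 39010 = -0.00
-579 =-579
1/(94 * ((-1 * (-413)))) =1/38822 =0.00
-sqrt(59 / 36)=-1.28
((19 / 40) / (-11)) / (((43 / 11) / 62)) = -589 / 860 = -0.68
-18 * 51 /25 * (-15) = 2754 /5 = 550.80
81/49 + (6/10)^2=2466/1225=2.01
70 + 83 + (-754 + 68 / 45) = -26977 / 45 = -599.49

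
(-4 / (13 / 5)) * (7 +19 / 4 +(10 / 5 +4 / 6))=-22.18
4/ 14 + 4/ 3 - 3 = -29/ 21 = -1.38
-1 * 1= -1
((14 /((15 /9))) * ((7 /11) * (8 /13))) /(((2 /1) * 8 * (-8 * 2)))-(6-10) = 45613 /11440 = 3.99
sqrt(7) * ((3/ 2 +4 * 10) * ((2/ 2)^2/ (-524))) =-83 * sqrt(7)/ 1048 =-0.21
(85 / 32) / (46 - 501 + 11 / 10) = -25 / 4272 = -0.01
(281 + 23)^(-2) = 1 / 92416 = 0.00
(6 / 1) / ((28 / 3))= 9 / 14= 0.64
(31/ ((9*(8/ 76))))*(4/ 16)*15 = 2945/ 24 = 122.71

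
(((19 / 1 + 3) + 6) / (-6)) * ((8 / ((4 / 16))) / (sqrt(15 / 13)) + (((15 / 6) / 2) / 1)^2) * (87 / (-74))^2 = -94192 * sqrt(195) / 6845 - 441525 / 43808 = -202.24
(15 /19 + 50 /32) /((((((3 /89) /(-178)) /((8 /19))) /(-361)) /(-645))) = -1217655725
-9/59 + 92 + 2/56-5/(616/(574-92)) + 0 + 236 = 2943599/9086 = 323.97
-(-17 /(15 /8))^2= -18496 /225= -82.20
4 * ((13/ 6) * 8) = 208/ 3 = 69.33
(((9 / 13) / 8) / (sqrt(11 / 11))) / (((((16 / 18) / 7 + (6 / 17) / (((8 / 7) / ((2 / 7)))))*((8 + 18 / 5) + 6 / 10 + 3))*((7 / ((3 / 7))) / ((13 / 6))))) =6885 / 1962016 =0.00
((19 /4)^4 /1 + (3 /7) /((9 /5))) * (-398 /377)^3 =-1659788119583 /2769809952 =-599.24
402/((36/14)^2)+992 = 56851/54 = 1052.80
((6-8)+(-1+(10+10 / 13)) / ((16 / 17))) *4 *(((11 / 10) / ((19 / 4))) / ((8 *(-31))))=-19173 / 612560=-0.03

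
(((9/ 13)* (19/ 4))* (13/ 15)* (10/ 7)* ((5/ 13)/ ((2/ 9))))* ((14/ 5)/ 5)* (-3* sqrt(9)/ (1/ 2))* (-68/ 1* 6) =1883736/ 65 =28980.55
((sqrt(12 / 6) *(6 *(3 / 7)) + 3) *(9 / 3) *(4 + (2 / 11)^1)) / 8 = 10.41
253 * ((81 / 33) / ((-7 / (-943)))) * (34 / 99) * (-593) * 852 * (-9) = 130642888161.97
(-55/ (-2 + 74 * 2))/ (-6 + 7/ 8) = 220/ 2993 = 0.07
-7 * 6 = -42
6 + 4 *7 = 34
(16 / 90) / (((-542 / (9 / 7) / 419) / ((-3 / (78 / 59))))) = 49442 / 123305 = 0.40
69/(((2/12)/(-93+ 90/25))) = -185058/5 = -37011.60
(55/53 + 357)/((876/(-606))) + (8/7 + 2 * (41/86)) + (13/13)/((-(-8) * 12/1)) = -27455156935/111798624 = -245.58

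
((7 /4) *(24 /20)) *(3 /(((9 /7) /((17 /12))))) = 833 /120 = 6.94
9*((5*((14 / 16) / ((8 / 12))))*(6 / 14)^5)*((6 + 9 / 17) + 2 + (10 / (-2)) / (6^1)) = 8583975 / 1306144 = 6.57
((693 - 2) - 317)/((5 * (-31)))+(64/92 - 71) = -259237/3565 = -72.72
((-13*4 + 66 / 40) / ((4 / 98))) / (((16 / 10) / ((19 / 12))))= -937517 / 768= -1220.73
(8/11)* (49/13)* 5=1960/143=13.71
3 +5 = 8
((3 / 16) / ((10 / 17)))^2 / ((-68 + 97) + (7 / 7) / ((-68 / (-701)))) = 4913 / 1900800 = 0.00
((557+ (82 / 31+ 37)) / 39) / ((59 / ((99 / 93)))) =203456 / 737087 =0.28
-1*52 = -52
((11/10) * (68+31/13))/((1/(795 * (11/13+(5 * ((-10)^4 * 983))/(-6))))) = -170422323771315/338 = -504208058495.01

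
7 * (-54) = -378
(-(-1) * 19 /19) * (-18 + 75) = 57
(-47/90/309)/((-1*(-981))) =-47/27281610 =-0.00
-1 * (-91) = 91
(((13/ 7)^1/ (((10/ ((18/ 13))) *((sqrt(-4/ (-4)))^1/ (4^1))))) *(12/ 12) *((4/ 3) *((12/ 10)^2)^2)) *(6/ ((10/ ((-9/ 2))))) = -839808/ 109375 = -7.68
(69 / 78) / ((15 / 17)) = 391 / 390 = 1.00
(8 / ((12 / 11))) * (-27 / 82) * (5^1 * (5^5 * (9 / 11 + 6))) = -10546875 / 41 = -257240.85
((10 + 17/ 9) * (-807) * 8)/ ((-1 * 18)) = 4264.15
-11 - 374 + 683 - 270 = 28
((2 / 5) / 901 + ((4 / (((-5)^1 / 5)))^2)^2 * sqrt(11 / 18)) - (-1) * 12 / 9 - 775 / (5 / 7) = -14645749 / 13515 + 128 * sqrt(22) / 3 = -883.54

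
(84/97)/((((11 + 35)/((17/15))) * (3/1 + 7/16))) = 3808/613525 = 0.01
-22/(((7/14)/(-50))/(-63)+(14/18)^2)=-113400/3119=-36.36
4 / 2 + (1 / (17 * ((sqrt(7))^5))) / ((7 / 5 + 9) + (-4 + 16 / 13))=65 * sqrt(7) / 2892176 + 2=2.00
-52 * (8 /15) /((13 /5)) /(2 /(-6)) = 32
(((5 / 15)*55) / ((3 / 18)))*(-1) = -110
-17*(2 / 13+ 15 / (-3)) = 1071 / 13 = 82.38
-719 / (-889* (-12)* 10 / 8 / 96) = -23008 / 4445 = -5.18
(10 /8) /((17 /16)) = 20 /17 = 1.18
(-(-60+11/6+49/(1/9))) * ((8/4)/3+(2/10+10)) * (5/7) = -2971.52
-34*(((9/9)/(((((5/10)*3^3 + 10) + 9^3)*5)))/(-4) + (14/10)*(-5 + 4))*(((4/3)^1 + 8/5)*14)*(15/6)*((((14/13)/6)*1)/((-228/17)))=-24678577/377325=-65.40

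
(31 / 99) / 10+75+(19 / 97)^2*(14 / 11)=699364789 / 9314910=75.08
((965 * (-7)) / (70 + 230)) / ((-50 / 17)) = 22967 / 3000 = 7.66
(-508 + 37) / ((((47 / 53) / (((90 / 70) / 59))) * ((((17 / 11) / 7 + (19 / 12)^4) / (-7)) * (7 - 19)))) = -29893292352 / 28803786017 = -1.04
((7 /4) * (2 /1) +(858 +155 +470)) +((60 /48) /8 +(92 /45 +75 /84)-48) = 14531263 /10080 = 1441.59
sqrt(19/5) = sqrt(95)/5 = 1.95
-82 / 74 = -41 / 37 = -1.11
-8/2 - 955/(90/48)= -1540/3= -513.33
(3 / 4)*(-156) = -117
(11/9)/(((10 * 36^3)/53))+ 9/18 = 2100103/4199040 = 0.50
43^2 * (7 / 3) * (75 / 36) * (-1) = -323575 / 36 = -8988.19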